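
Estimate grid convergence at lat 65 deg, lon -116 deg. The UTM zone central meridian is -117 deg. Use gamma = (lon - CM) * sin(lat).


gamma = (-116 - -117) * sin(65) = 1 * 0.906308 = 0.906 degrees

0.906 degrees


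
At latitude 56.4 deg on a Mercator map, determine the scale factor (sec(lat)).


SF = 1 / cos(56.4) = 1 / 0.553392 = 1.807

1.807


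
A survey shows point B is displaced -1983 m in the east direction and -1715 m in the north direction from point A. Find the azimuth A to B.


az = atan2(-1983, -1715) = -130.9 deg
adjusted to 0-360: 229.1 degrees

229.1 degrees


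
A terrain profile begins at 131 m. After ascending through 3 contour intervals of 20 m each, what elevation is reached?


elevation = 131 + 3 * 20 = 191 m

191 m


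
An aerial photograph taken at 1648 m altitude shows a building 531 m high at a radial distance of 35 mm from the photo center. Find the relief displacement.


d = h * r / H = 531 * 35 / 1648 = 11.28 mm

11.28 mm


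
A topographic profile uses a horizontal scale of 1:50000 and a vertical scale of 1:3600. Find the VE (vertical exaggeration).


VE = horizontal_scale / vertical_scale = 50000 / 3600 ≈ 13.9

13.9x


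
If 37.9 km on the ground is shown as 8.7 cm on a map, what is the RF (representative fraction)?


ground = 37.9 km = 3790000 cm; RF denominator = ground / map = 3790000 / 8.7 ≈ 435632; RF = 1:435632

1:435632


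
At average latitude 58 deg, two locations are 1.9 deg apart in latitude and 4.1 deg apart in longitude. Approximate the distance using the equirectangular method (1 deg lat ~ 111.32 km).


dlat_km = 1.9 * 111.32 = 211.508
dlon_km = 4.1 * 111.32 * cos(58) ≈ 241.862
dist = sqrt(211.508^2 + 241.862^2) ≈ 321.3 km

321.3 km


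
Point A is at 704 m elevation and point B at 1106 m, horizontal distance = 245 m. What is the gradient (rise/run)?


gradient = (1106 - 704) / 245 = 402 / 245 = 1.6408

1.6408


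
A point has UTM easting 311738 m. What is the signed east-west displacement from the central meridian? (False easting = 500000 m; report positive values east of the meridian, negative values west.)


displacement = 311738 - 500000 = -188262 m

-188262 m


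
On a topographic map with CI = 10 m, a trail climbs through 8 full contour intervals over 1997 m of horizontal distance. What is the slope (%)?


elevation change = 8 * 10 = 80 m
slope = 80 / 1997 * 100 = 4.0%

4.0%


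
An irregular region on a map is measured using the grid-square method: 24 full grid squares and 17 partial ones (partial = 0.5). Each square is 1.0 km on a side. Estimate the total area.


effective squares = 24 + 17 * 0.5 = 32.5
area = 32.5 * 1.0 = 32.5 km^2

32.5 km^2


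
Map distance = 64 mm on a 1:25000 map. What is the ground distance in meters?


ground = 64 mm * 25000 / 1000 = 1600.0 m

1600.0 m


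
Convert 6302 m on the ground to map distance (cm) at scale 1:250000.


map_cm = 6302 * 100 / 250000 = 2.5208 cm ≈ 2.52 cm

2.52 cm


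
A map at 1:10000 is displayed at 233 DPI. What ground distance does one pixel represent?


pixel_cm = 2.54 / 233 ≈ 0.010901 cm
ground = pixel_cm * 10000 / 100 = 2.54 * 10000 / (233 * 100) = 25400 / 23300 ≈ 1.09 m

1.09 m


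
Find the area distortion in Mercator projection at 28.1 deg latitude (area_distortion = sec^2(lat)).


area_distortion = 1/cos^2(28.1) = 1.285

1.285


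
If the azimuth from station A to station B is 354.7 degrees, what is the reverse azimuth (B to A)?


back azimuth = (354.7 + 180) mod 360 = 174.7 degrees

174.7 degrees


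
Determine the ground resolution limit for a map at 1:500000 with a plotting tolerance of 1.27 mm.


ground = 1.27 mm * 500000 / 1000 = 635.0 m

635.0 m


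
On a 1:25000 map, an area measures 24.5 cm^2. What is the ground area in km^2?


ground_area = 24.5 * (25000/100)^2 = 1531250.0 m^2 = 1.53125 km^2 ≈ 1.531 km^2

1.531 km^2


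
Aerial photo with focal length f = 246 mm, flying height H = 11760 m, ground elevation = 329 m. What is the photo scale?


scale = f / (H - h) = 246 mm / 11431 m = 246 / 11431000 = 1:46467

1:46467


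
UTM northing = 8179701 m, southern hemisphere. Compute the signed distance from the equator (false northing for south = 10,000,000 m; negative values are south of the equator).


For southern: actual = 8179701 - 10000000 = -1820299 m

-1820299 m


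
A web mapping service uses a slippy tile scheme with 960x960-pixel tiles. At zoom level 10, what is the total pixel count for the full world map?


tiles per axis = 2^10 = 1024
total tiles = 1024^2 = 1048576
pixels per axis = 1024 * 960 = 983040
total pixels = 983040^2 = 966367641600

966367641600 pixels


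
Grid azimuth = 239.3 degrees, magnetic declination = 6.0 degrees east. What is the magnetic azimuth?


magnetic azimuth = grid azimuth - declination (east +ve)
mag_az = 239.3 - 6.0 = 233.3 degrees

233.3 degrees


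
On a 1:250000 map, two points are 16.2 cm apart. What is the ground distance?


ground = 16.2 cm * 250000 / 100 = 40500.0 m = 40.5 km

40.5 km


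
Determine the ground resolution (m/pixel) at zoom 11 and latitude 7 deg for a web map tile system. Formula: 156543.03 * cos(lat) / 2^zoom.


res = 156543.03 * cos(7) / 2^11 = 156543.03 * 0.99254615 / 2048 = 75.87 m/pixel

75.87 m/pixel


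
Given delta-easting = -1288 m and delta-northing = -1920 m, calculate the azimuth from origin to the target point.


az = atan2(-1288, -1920) = -146.1 deg
adjusted to 0-360: 213.9 degrees

213.9 degrees


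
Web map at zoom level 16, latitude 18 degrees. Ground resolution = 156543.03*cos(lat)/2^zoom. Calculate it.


res = 156543.03 * cos(18) / 2^16 = 156543.03 * 0.95105652 / 65536 = 2.27 m/pixel

2.27 m/pixel


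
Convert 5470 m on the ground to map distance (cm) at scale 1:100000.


map_cm = 5470 * 100 / 100000 = 5.47 cm

5.47 cm


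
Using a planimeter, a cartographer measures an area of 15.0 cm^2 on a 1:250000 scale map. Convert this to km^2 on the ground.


ground_area = 15.0 * (250000/100)^2 = 93750000.0 m^2 = 93.75 km^2

93.75 km^2


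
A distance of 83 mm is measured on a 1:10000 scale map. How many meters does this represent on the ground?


ground = 83 mm * 10000 / 1000 = 830.0 m

830.0 m


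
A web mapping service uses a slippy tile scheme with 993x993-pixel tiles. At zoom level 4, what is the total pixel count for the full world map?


tiles per axis = 2^4 = 16
total tiles = 16^2 = 256
pixels per axis = 16 * 993 = 15888
total pixels = 15888^2 = 252428544

252428544 pixels


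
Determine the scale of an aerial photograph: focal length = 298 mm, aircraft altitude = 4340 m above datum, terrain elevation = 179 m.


scale = f / (H - h) = 298 mm / 4161 m = 298 / 4161000 = 1:13963

1:13963


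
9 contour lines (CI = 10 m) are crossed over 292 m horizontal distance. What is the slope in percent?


elevation change = 9 * 10 = 90 m
slope = 90 / 292 * 100 = 30.8%

30.8%


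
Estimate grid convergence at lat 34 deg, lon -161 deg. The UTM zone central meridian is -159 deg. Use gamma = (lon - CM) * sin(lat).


gamma = (-161 - -159) * sin(34) = -2 * 0.559193 = -1.118 degrees

-1.118 degrees


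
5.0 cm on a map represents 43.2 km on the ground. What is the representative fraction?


ground = 43.2 km = 4320000 cm; RF denominator = ground / map = 4320000 / 5.0 = 864000; RF = 1:864000

1:864000


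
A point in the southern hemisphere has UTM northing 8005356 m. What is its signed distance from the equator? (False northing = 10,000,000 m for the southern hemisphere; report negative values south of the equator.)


For southern: actual = 8005356 - 10000000 = -1994644 m

-1994644 m


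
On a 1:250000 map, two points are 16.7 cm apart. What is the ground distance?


ground = 16.7 cm * 250000 / 100 = 41750.0 m = 41.75 km

41.75 km


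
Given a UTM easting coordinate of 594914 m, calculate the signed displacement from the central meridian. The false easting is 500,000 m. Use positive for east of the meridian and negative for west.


displacement = 594914 - 500000 = 94914 m

94914 m


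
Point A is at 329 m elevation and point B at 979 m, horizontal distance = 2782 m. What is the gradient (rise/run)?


gradient = (979 - 329) / 2782 = 650 / 2782 = 0.2336

0.2336


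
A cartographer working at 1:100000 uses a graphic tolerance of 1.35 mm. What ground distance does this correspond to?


ground = 1.35 mm * 100000 / 1000 = 135.0 m

135.0 m


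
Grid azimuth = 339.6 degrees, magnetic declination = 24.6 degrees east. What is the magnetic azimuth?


magnetic azimuth = grid azimuth - declination (east +ve)
mag_az = 339.6 - 24.6 = 315.0 degrees

315.0 degrees


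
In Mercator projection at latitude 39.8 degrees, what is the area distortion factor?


area_distortion = 1/cos^2(39.8) = 1.694

1.694


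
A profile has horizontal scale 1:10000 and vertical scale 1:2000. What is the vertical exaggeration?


VE = horizontal_scale / vertical_scale = 10000 / 2000 = 5.0

5.0x


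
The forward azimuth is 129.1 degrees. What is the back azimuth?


back azimuth = (129.1 + 180) mod 360 = 309.1 degrees

309.1 degrees


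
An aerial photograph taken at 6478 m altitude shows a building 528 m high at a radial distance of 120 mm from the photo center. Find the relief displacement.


d = h * r / H = 528 * 120 / 6478 = 9.78 mm

9.78 mm


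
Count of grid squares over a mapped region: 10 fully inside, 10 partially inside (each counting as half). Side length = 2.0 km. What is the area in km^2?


effective squares = 10 + 10 * 0.5 = 15.0
area = 15.0 * 4.0 = 60.0 km^2

60.0 km^2


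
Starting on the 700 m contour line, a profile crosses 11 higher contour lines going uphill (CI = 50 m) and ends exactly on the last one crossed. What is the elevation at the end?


elevation = 700 + 11 * 50 = 1250 m

1250 m


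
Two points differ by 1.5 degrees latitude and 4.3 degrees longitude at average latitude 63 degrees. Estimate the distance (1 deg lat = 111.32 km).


dlat_km = 1.5 * 111.32 = 166.98
dlon_km = 4.3 * 111.32 * cos(63) ≈ 217.314
dist = sqrt(166.98^2 + 217.314^2) ≈ 274.1 km

274.1 km


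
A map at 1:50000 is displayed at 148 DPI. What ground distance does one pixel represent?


pixel_cm = 2.54 / 148 ≈ 0.017162 cm
ground = pixel_cm * 50000 / 100 = 2.54 * 50000 / (148 * 100) = 127000 / 14800 ≈ 8.58 m

8.58 m


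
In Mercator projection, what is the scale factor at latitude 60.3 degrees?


SF = 1 / cos(60.3) = 1 / 0.495459 = 2.018

2.018


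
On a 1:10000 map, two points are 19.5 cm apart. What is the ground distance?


ground = 19.5 cm * 10000 / 100 = 1950.0 m = 1.95 km

1.95 km


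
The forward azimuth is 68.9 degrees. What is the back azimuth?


back azimuth = (68.9 + 180) mod 360 = 248.9 degrees

248.9 degrees


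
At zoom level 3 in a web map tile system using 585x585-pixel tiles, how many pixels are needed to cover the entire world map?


tiles per axis = 2^3 = 8
total tiles = 8^2 = 64
pixels per axis = 8 * 585 = 4680
total pixels = 4680^2 = 21902400

21902400 pixels


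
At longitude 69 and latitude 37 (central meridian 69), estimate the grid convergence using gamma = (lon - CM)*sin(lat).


gamma = (69 - 69) * sin(37) = 0 * 0.601815 = 0.0 degrees

0.0 degrees


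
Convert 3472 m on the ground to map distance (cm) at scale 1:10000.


map_cm = 3472 * 100 / 10000 = 34.72 cm

34.72 cm


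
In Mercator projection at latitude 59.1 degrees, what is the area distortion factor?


area_distortion = 1/cos^2(59.1) = 3.792

3.792


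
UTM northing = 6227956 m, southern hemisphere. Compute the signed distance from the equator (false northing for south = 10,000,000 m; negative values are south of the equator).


For southern: actual = 6227956 - 10000000 = -3772044 m

-3772044 m


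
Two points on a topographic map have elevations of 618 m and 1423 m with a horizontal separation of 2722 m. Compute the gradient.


gradient = (1423 - 618) / 2722 = 805 / 2722 = 0.2957

0.2957


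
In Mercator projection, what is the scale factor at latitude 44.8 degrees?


SF = 1 / cos(44.8) = 1 / 0.709571 = 1.409

1.409


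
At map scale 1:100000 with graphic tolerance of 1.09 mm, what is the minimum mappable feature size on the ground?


ground = 1.09 mm * 100000 / 1000 = 109.0 m

109.0 m


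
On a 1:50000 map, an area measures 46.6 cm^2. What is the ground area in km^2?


ground_area = 46.6 * (50000/100)^2 = 11650000.0 m^2 = 11.65 km^2

11.65 km^2


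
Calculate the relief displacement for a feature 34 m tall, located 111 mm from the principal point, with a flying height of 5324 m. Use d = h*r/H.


d = h * r / H = 34 * 111 / 5324 = 0.71 mm

0.71 mm


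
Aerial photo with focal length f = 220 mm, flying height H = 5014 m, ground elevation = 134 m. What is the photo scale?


scale = f / (H - h) = 220 mm / 4880 m = 220 / 4880000 = 1:22182

1:22182


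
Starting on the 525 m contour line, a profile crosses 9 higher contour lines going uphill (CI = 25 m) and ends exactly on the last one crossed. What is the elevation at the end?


elevation = 525 + 9 * 25 = 750 m

750 m


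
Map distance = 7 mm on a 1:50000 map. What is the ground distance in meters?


ground = 7 mm * 50000 / 1000 = 350.0 m

350.0 m


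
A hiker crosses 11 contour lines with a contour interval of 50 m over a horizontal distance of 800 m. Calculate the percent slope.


elevation change = 11 * 50 = 550 m
slope = 550 / 800 * 100 = 68.8%

68.8%


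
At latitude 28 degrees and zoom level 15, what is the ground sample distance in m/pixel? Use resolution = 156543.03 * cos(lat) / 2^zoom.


res = 156543.03 * cos(28) / 2^15 = 156543.03 * 0.88294759 / 32768 = 4.22 m/pixel

4.22 m/pixel


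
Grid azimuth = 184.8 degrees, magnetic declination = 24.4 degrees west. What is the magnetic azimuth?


magnetic azimuth = grid azimuth - declination (east +ve)
mag_az = 184.8 - -24.4 = 209.2 degrees

209.2 degrees


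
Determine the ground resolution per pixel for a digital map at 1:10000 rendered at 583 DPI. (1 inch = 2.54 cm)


pixel_cm = 2.54 / 583 ≈ 0.004357 cm
ground = pixel_cm * 10000 / 100 = 2.54 * 10000 / (583 * 100) = 25400 / 58300 ≈ 0.44 m

0.44 m


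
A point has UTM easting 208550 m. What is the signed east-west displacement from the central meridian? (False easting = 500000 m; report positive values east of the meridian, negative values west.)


displacement = 208550 - 500000 = -291450 m

-291450 m


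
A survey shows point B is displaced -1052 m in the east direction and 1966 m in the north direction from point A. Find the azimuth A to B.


az = atan2(-1052, 1966) = -28.2 deg
adjusted to 0-360: 331.8 degrees

331.8 degrees


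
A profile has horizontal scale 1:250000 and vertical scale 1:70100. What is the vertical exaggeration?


VE = horizontal_scale / vertical_scale = 250000 / 70100 ≈ 3.6

3.6x


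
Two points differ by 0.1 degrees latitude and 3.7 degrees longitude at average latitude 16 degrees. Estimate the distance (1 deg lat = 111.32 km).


dlat_km = 0.1 * 111.32 = 11.132
dlon_km = 3.7 * 111.32 * cos(16) ≈ 395.928
dist = sqrt(11.132^2 + 395.928^2) ≈ 396.1 km

396.1 km


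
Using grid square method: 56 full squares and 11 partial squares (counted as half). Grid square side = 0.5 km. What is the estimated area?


effective squares = 56 + 11 * 0.5 = 61.5
area = 61.5 * 0.25 = 15.375 km^2

15.375 km^2


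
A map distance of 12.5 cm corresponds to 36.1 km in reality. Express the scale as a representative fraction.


ground = 36.1 km = 3610000 cm; RF denominator = ground / map = 3610000 / 12.5 = 288800; RF = 1:288800

1:288800


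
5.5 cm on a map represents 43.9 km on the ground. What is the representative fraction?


ground = 43.9 km = 4390000 cm; RF denominator = ground / map = 4390000 / 5.5 ≈ 798182; RF = 1:798182

1:798182


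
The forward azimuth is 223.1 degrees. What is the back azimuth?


back azimuth = (223.1 + 180) mod 360 = 43.1 degrees

43.1 degrees


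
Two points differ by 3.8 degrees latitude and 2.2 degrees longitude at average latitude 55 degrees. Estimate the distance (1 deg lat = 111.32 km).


dlat_km = 3.8 * 111.32 = 423.016
dlon_km = 2.2 * 111.32 * cos(55) ≈ 140.471
dist = sqrt(423.016^2 + 140.471^2) ≈ 445.7 km

445.7 km


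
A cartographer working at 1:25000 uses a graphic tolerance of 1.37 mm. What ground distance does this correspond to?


ground = 1.37 mm * 25000 / 1000 = 34.25 m

34.25 m


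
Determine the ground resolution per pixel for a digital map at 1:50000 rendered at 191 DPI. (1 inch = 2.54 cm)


pixel_cm = 2.54 / 191 ≈ 0.013298 cm
ground = pixel_cm * 50000 / 100 = 2.54 * 50000 / (191 * 100) = 127000 / 19100 ≈ 6.65 m

6.65 m


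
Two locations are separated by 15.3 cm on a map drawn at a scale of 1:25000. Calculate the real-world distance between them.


ground = 15.3 cm * 25000 / 100 = 3825.0 m = 3.825 km

3.825 km


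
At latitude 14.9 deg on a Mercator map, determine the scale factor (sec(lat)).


SF = 1 / cos(14.9) = 1 / 0.966376 = 1.035

1.035


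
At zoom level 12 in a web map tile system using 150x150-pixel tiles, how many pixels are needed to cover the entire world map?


tiles per axis = 2^12 = 4096
total tiles = 4096^2 = 16777216
pixels per axis = 4096 * 150 = 614400
total pixels = 614400^2 = 377487360000

377487360000 pixels


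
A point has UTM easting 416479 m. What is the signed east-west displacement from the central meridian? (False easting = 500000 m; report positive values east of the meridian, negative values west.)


displacement = 416479 - 500000 = -83521 m

-83521 m


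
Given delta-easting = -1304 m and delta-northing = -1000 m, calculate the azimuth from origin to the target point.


az = atan2(-1304, -1000) = -127.5 deg
adjusted to 0-360: 232.5 degrees

232.5 degrees


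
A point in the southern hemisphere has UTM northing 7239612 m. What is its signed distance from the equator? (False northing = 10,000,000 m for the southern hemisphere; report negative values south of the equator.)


For southern: actual = 7239612 - 10000000 = -2760388 m

-2760388 m


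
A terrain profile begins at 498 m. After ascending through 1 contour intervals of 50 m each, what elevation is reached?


elevation = 498 + 1 * 50 = 548 m

548 m


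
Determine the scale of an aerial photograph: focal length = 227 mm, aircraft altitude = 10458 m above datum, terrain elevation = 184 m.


scale = f / (H - h) = 227 mm / 10274 m = 227 / 10274000 = 1:45260

1:45260


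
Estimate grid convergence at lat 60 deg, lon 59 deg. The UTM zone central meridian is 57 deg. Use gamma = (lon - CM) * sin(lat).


gamma = (59 - 57) * sin(60) = 2 * 0.866025 = 1.732 degrees

1.732 degrees


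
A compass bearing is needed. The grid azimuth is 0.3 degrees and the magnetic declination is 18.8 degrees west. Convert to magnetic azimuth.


magnetic azimuth = grid azimuth - declination (east +ve)
mag_az = 0.3 - -18.8 = 19.1 degrees

19.1 degrees


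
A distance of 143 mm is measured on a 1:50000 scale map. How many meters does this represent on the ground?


ground = 143 mm * 50000 / 1000 = 7150.0 m

7150.0 m


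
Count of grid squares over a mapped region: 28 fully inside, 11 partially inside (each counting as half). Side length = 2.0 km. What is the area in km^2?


effective squares = 28 + 11 * 0.5 = 33.5
area = 33.5 * 4.0 = 134.0 km^2

134.0 km^2


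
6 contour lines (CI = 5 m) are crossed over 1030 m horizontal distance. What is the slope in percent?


elevation change = 6 * 5 = 30 m
slope = 30 / 1030 * 100 = 2.9%

2.9%


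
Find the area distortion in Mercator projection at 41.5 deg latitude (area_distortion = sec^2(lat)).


area_distortion = 1/cos^2(41.5) = 1.783

1.783


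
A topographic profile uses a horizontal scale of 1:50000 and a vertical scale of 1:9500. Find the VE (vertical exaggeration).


VE = horizontal_scale / vertical_scale = 50000 / 9500 ≈ 5.3

5.3x


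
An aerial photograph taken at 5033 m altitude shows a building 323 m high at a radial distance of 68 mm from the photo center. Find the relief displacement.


d = h * r / H = 323 * 68 / 5033 = 4.36 mm

4.36 mm


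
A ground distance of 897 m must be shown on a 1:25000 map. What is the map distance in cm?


map_cm = 897 * 100 / 25000 = 3.588 cm ≈ 3.59 cm

3.59 cm


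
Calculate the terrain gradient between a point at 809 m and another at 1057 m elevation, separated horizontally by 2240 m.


gradient = (1057 - 809) / 2240 = 248 / 2240 = 0.1107

0.1107


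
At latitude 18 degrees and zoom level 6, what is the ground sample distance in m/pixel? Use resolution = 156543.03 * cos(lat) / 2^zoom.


res = 156543.03 * cos(18) / 2^6 = 156543.03 * 0.95105652 / 64 = 2326.27 m/pixel

2326.27 m/pixel


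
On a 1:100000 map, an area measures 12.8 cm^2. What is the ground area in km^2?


ground_area = 12.8 * (100000/100)^2 = 12800000.0 m^2 = 12.8 km^2

12.8 km^2


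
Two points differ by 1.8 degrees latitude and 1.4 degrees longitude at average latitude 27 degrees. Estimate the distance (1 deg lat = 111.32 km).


dlat_km = 1.8 * 111.32 = 200.376
dlon_km = 1.4 * 111.32 * cos(27) ≈ 138.862
dist = sqrt(200.376^2 + 138.862^2) ≈ 243.8 km

243.8 km


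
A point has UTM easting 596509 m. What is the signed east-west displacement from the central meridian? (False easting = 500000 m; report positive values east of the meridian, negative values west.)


displacement = 596509 - 500000 = 96509 m

96509 m


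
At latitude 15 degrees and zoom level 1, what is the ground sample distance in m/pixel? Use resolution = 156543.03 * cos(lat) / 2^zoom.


res = 156543.03 * cos(15) / 2^1 = 156543.03 * 0.96592583 / 2 = 75604.48 m/pixel

75604.48 m/pixel


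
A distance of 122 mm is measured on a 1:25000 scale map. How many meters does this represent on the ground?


ground = 122 mm * 25000 / 1000 = 3050.0 m

3050.0 m


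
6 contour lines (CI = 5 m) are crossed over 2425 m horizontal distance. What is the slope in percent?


elevation change = 6 * 5 = 30 m
slope = 30 / 2425 * 100 = 1.2%

1.2%


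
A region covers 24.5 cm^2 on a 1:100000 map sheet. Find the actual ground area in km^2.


ground_area = 24.5 * (100000/100)^2 = 24500000.0 m^2 = 24.5 km^2

24.5 km^2


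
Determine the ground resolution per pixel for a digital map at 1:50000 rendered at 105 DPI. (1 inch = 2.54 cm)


pixel_cm = 2.54 / 105 ≈ 0.02419 cm
ground = pixel_cm * 50000 / 100 = 2.54 * 50000 / (105 * 100) = 127000 / 10500 ≈ 12.1 m

12.1 m


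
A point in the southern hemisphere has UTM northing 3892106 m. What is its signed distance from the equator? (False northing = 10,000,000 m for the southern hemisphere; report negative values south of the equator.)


For southern: actual = 3892106 - 10000000 = -6107894 m

-6107894 m


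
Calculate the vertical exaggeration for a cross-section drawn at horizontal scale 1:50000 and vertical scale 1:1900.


VE = horizontal_scale / vertical_scale = 50000 / 1900 ≈ 26.3

26.3x


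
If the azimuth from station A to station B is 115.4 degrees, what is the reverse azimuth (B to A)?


back azimuth = (115.4 + 180) mod 360 = 295.4 degrees

295.4 degrees


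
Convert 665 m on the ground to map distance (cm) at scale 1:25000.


map_cm = 665 * 100 / 25000 = 2.66 cm

2.66 cm


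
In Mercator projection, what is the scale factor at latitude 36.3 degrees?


SF = 1 / cos(36.3) = 1 / 0.805928 = 1.241

1.241


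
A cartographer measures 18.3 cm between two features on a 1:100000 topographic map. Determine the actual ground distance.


ground = 18.3 cm * 100000 / 100 = 18300.0 m = 18.3 km

18.3 km


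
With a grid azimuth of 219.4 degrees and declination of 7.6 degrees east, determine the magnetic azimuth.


magnetic azimuth = grid azimuth - declination (east +ve)
mag_az = 219.4 - 7.6 = 211.8 degrees

211.8 degrees


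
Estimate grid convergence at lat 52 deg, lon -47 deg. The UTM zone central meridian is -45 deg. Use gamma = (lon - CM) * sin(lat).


gamma = (-47 - -45) * sin(52) = -2 * 0.788011 = -1.576 degrees

-1.576 degrees


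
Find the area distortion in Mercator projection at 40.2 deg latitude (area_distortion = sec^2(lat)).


area_distortion = 1/cos^2(40.2) = 1.714

1.714


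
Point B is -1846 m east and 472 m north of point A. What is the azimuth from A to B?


az = atan2(-1846, 472) = -75.7 deg
adjusted to 0-360: 284.3 degrees

284.3 degrees


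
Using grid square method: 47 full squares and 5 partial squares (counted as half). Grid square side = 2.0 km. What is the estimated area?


effective squares = 47 + 5 * 0.5 = 49.5
area = 49.5 * 4.0 = 198.0 km^2

198.0 km^2


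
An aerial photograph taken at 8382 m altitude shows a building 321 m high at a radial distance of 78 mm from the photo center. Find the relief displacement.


d = h * r / H = 321 * 78 / 8382 = 2.99 mm

2.99 mm


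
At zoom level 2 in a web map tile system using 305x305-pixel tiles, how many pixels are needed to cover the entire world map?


tiles per axis = 2^2 = 4
total tiles = 4^2 = 16
pixels per axis = 4 * 305 = 1220
total pixels = 1220^2 = 1488400

1488400 pixels


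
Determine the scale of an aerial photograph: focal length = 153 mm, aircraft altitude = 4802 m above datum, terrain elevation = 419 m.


scale = f / (H - h) = 153 mm / 4383 m = 153 / 4383000 = 1:28647

1:28647


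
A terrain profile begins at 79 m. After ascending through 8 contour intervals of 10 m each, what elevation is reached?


elevation = 79 + 8 * 10 = 159 m

159 m


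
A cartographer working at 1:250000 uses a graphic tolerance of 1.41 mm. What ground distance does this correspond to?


ground = 1.41 mm * 250000 / 1000 = 352.5 m

352.5 m


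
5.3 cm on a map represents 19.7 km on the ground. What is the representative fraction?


ground = 19.7 km = 1970000 cm; RF denominator = ground / map = 1970000 / 5.3 ≈ 371698; RF = 1:371698

1:371698


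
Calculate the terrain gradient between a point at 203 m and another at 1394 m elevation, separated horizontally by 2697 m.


gradient = (1394 - 203) / 2697 = 1191 / 2697 = 0.4416

0.4416


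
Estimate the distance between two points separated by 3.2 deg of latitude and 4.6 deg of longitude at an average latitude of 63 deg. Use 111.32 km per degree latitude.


dlat_km = 3.2 * 111.32 = 356.224
dlon_km = 4.6 * 111.32 * cos(63) ≈ 232.476
dist = sqrt(356.224^2 + 232.476^2) ≈ 425.4 km

425.4 km


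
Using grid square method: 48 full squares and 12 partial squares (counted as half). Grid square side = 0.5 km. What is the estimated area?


effective squares = 48 + 12 * 0.5 = 54.0
area = 54.0 * 0.25 = 13.5 km^2

13.5 km^2


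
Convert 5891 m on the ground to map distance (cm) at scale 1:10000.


map_cm = 5891 * 100 / 10000 = 58.91 cm

58.91 cm


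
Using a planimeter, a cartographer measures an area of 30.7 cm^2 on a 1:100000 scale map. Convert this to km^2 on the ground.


ground_area = 30.7 * (100000/100)^2 = 30700000.0 m^2 = 30.7 km^2

30.7 km^2


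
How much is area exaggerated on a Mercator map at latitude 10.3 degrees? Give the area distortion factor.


area_distortion = 1/cos^2(10.3) = 1.033

1.033


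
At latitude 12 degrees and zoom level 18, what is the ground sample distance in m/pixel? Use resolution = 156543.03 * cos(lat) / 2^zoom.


res = 156543.03 * cos(12) / 2^18 = 156543.03 * 0.9781476 / 262144 = 0.58 m/pixel

0.58 m/pixel


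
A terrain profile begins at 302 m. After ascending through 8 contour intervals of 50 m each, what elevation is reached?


elevation = 302 + 8 * 50 = 702 m

702 m


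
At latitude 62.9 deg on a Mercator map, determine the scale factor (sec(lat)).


SF = 1 / cos(62.9) = 1 / 0.455545 = 2.195

2.195


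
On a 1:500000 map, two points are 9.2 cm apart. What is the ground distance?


ground = 9.2 cm * 500000 / 100 = 46000.0 m = 46.0 km

46.0 km


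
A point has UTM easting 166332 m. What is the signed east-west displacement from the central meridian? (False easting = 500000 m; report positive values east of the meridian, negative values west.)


displacement = 166332 - 500000 = -333668 m

-333668 m


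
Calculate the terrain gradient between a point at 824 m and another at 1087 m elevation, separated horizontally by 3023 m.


gradient = (1087 - 824) / 3023 = 263 / 3023 = 0.087

0.087


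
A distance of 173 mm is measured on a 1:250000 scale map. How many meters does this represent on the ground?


ground = 173 mm * 250000 / 1000 = 43250.0 m

43250.0 m


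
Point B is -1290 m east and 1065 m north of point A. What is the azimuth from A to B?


az = atan2(-1290, 1065) = -50.5 deg
adjusted to 0-360: 309.5 degrees

309.5 degrees


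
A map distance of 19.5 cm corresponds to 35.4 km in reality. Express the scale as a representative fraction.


ground = 35.4 km = 3540000 cm; RF denominator = ground / map = 3540000 / 19.5 ≈ 181538; RF = 1:181538

1:181538


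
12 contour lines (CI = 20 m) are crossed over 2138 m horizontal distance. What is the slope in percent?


elevation change = 12 * 20 = 240 m
slope = 240 / 2138 * 100 = 11.2%

11.2%


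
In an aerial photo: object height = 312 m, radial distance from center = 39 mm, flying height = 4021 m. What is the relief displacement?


d = h * r / H = 312 * 39 / 4021 = 3.03 mm

3.03 mm


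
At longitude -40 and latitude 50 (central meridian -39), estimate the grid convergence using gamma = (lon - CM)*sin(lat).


gamma = (-40 - -39) * sin(50) = -1 * 0.766044 = -0.766 degrees

-0.766 degrees


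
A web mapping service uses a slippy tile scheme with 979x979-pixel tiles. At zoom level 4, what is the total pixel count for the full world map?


tiles per axis = 2^4 = 16
total tiles = 16^2 = 256
pixels per axis = 16 * 979 = 15664
total pixels = 15664^2 = 245360896

245360896 pixels


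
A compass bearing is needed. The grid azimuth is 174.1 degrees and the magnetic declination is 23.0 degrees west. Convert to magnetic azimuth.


magnetic azimuth = grid azimuth - declination (east +ve)
mag_az = 174.1 - -23.0 = 197.1 degrees

197.1 degrees


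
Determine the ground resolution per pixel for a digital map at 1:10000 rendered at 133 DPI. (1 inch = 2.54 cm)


pixel_cm = 2.54 / 133 ≈ 0.019098 cm
ground = pixel_cm * 10000 / 100 = 2.54 * 10000 / (133 * 100) = 25400 / 13300 ≈ 1.91 m

1.91 m


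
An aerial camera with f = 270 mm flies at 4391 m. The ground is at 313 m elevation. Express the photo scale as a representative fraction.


scale = f / (H - h) = 270 mm / 4078 m = 270 / 4078000 = 1:15104

1:15104


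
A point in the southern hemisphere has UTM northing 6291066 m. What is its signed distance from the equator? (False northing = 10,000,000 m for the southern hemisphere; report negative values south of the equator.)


For southern: actual = 6291066 - 10000000 = -3708934 m

-3708934 m


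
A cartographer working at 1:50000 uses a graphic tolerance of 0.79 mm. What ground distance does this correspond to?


ground = 0.79 mm * 50000 / 1000 = 39.5 m

39.5 m


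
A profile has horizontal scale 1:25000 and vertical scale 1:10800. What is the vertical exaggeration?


VE = horizontal_scale / vertical_scale = 25000 / 10800 ≈ 2.3

2.3x


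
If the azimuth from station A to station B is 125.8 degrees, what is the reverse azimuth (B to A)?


back azimuth = (125.8 + 180) mod 360 = 305.8 degrees

305.8 degrees


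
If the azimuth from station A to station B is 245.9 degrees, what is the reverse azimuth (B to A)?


back azimuth = (245.9 + 180) mod 360 = 65.9 degrees

65.9 degrees


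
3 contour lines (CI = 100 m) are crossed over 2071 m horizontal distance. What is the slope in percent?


elevation change = 3 * 100 = 300 m
slope = 300 / 2071 * 100 = 14.5%

14.5%


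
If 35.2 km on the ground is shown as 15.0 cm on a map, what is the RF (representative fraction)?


ground = 35.2 km = 3520000 cm; RF denominator = ground / map = 3520000 / 15.0 ≈ 234667; RF = 1:234667

1:234667


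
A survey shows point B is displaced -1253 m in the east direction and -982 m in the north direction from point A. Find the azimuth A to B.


az = atan2(-1253, -982) = -128.1 deg
adjusted to 0-360: 231.9 degrees

231.9 degrees


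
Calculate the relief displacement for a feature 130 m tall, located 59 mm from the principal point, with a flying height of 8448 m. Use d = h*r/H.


d = h * r / H = 130 * 59 / 8448 = 0.91 mm

0.91 mm


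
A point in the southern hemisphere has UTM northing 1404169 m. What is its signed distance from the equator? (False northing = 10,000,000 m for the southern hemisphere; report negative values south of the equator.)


For southern: actual = 1404169 - 10000000 = -8595831 m

-8595831 m


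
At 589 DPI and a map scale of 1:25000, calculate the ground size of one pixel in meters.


pixel_cm = 2.54 / 589 ≈ 0.004312 cm
ground = pixel_cm * 25000 / 100 = 2.54 * 25000 / (589 * 100) = 63500 / 58900 ≈ 1.08 m

1.08 m


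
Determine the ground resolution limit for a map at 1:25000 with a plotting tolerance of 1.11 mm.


ground = 1.11 mm * 25000 / 1000 = 27.75 m

27.75 m


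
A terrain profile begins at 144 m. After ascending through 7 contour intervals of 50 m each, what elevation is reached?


elevation = 144 + 7 * 50 = 494 m

494 m


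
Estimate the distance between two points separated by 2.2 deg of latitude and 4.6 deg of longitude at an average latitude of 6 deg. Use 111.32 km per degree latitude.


dlat_km = 2.2 * 111.32 = 244.904
dlon_km = 4.6 * 111.32 * cos(6) ≈ 509.267
dist = sqrt(244.904^2 + 509.267^2) ≈ 565.1 km

565.1 km


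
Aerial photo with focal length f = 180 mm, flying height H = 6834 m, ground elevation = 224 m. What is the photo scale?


scale = f / (H - h) = 180 mm / 6610 m = 180 / 6610000 = 1:36722

1:36722


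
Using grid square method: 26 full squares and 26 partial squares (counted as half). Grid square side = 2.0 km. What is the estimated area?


effective squares = 26 + 26 * 0.5 = 39.0
area = 39.0 * 4.0 = 156.0 km^2

156.0 km^2


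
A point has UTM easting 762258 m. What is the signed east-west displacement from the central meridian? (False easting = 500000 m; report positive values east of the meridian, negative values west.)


displacement = 762258 - 500000 = 262258 m

262258 m


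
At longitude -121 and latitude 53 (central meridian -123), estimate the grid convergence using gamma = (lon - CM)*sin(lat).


gamma = (-121 - -123) * sin(53) = 2 * 0.798636 = 1.597 degrees

1.597 degrees


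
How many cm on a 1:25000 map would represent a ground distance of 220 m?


map_cm = 220 * 100 / 25000 = 0.88 cm

0.88 cm


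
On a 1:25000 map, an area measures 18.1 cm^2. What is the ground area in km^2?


ground_area = 18.1 * (25000/100)^2 = 1131250.0 m^2 = 1.13125 km^2 ≈ 1.131 km^2

1.131 km^2


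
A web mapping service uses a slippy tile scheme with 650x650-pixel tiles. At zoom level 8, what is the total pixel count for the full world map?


tiles per axis = 2^8 = 256
total tiles = 256^2 = 65536
pixels per axis = 256 * 650 = 166400
total pixels = 166400^2 = 27688960000

27688960000 pixels


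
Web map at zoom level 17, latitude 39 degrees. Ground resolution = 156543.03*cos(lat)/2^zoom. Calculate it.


res = 156543.03 * cos(39) / 2^17 = 156543.03 * 0.77714596 / 131072 = 0.93 m/pixel

0.93 m/pixel


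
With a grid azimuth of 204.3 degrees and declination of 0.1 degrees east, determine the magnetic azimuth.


magnetic azimuth = grid azimuth - declination (east +ve)
mag_az = 204.3 - 0.1 = 204.2 degrees

204.2 degrees


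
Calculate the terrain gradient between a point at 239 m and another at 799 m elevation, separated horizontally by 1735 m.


gradient = (799 - 239) / 1735 = 560 / 1735 = 0.3228

0.3228


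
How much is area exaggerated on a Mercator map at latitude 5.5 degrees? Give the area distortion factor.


area_distortion = 1/cos^2(5.5) = 1.009

1.009


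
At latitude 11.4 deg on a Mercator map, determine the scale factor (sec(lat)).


SF = 1 / cos(11.4) = 1 / 0.980271 = 1.02

1.02


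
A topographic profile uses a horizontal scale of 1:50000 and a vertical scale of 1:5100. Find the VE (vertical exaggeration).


VE = horizontal_scale / vertical_scale = 50000 / 5100 ≈ 9.8

9.8x


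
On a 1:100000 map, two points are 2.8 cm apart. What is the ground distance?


ground = 2.8 cm * 100000 / 100 = 2800.0 m = 2.8 km

2.8 km


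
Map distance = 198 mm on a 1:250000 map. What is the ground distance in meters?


ground = 198 mm * 250000 / 1000 = 49500.0 m

49500.0 m


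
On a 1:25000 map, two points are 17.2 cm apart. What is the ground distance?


ground = 17.2 cm * 25000 / 100 = 4300.0 m = 4.3 km

4.3 km


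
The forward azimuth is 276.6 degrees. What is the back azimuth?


back azimuth = (276.6 + 180) mod 360 = 96.6 degrees

96.6 degrees


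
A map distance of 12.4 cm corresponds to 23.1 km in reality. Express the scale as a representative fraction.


ground = 23.1 km = 2310000 cm; RF denominator = ground / map = 2310000 / 12.4 ≈ 186290; RF = 1:186290

1:186290


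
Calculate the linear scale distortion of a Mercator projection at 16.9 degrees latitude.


SF = 1 / cos(16.9) = 1 / 0.956814 = 1.045

1.045


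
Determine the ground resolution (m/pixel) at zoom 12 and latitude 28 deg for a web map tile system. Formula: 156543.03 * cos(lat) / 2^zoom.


res = 156543.03 * cos(28) / 2^12 = 156543.03 * 0.88294759 / 4096 = 33.74 m/pixel

33.74 m/pixel


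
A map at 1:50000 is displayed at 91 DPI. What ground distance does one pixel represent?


pixel_cm = 2.54 / 91 ≈ 0.027912 cm
ground = pixel_cm * 50000 / 100 = 2.54 * 50000 / (91 * 100) = 127000 / 9100 ≈ 13.96 m

13.96 m


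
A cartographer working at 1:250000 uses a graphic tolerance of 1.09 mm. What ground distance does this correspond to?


ground = 1.09 mm * 250000 / 1000 = 272.5 m

272.5 m


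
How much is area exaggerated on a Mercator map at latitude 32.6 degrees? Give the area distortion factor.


area_distortion = 1/cos^2(32.6) = 1.409

1.409


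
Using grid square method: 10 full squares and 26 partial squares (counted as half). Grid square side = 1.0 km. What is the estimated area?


effective squares = 10 + 26 * 0.5 = 23.0
area = 23.0 * 1.0 = 23.0 km^2

23.0 km^2


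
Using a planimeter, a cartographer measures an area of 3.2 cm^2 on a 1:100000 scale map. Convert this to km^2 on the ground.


ground_area = 3.2 * (100000/100)^2 = 3200000.0 m^2 = 3.2 km^2

3.2 km^2


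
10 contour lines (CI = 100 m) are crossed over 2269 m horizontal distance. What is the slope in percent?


elevation change = 10 * 100 = 1000 m
slope = 1000 / 2269 * 100 = 44.1%

44.1%


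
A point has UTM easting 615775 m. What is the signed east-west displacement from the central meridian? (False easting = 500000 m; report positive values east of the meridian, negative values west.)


displacement = 615775 - 500000 = 115775 m

115775 m


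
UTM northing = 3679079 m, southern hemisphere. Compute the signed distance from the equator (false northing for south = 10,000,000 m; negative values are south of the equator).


For southern: actual = 3679079 - 10000000 = -6320921 m

-6320921 m


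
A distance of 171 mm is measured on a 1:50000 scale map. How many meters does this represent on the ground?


ground = 171 mm * 50000 / 1000 = 8550.0 m

8550.0 m
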